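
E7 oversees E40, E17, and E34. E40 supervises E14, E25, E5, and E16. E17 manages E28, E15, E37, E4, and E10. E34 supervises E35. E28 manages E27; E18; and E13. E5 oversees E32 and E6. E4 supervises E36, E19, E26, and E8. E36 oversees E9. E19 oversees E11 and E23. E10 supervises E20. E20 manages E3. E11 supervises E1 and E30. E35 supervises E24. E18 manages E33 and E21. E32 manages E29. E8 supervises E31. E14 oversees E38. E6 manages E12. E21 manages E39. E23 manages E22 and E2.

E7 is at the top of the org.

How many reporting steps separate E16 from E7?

Chain from E16 up to E7: E16 → E40 → E7. That is 2 steps up, so E16 is 2 levels below E7.

2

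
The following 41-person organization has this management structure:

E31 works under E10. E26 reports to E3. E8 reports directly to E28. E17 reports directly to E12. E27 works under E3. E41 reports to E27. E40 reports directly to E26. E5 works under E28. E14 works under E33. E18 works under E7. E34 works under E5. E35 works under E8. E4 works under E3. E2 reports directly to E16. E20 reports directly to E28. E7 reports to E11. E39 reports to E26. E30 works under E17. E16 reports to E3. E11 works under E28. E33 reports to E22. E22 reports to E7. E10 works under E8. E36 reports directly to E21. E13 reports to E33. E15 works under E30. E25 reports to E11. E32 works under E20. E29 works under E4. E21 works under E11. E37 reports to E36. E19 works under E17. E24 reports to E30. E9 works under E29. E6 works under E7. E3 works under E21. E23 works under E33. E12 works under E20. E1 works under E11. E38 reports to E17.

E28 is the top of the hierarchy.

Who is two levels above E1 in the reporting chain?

E28

E1 reports to E11, and E11 reports to E28. So E1's skip-level manager is E28.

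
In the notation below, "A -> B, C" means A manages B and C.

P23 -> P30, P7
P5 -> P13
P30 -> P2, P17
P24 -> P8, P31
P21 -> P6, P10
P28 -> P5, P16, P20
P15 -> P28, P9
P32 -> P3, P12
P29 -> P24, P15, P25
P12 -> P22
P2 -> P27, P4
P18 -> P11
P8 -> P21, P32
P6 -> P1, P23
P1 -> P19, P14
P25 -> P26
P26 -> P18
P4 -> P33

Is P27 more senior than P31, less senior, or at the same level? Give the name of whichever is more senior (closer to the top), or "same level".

P31

P27 is 8 levels below P29; P31 is 2. P31 is higher.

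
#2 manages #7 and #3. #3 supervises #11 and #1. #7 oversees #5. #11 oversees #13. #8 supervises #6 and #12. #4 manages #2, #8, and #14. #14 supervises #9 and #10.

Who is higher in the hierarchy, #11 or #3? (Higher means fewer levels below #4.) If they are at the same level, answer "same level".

#11 is 3 levels below #4; #3 is 2. #3 is higher.

#3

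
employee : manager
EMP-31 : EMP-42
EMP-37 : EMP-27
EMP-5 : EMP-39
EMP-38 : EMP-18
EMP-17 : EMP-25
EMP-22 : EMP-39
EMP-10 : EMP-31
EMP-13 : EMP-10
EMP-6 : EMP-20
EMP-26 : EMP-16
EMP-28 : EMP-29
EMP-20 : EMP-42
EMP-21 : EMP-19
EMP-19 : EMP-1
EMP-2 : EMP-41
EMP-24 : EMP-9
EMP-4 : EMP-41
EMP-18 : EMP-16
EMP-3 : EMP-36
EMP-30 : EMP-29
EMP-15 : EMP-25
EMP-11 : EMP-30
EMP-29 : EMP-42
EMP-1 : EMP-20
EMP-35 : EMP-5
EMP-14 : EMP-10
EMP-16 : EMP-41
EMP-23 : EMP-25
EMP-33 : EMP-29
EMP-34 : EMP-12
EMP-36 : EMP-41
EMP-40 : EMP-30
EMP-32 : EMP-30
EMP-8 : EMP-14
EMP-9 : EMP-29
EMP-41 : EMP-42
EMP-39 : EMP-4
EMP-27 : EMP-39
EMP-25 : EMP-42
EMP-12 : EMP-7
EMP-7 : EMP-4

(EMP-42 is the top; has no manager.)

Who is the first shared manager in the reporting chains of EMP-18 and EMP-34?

EMP-41

EMP-18's chain of managers is EMP-16, EMP-41, EMP-42. EMP-34's chain of managers is EMP-12, EMP-7, EMP-4, EMP-41, EMP-42. The first manager that appears in both chains is EMP-41.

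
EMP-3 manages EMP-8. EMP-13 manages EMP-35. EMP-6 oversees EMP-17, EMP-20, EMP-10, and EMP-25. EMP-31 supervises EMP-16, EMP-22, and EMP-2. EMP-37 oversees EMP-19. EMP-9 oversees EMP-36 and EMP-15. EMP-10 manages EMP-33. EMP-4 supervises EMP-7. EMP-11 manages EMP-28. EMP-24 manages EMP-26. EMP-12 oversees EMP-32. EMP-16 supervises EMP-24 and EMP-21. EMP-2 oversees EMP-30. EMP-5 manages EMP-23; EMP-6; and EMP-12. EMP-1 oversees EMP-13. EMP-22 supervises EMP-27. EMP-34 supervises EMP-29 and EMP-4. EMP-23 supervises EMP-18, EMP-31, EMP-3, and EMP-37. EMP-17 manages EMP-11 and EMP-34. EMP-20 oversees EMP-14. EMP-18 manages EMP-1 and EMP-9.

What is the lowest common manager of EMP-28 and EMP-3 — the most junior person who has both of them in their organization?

EMP-5

EMP-28's chain of managers is EMP-11, EMP-17, EMP-6, EMP-5. EMP-3's chain of managers is EMP-23, EMP-5. The first manager that appears in both chains is EMP-5.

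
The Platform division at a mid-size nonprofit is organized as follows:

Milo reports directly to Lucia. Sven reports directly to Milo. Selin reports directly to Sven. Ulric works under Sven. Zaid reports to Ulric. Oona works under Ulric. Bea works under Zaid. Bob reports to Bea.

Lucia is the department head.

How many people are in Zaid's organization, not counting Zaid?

2

Zaid directly manages Bea. Under Bea: Bob (1). That's 2 in total.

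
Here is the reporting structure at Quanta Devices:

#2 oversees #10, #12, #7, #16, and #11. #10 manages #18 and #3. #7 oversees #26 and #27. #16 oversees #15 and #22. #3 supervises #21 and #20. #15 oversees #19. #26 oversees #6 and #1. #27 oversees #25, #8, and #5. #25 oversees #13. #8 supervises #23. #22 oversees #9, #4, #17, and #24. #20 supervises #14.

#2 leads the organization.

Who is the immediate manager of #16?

#2

#16 reports directly to #2.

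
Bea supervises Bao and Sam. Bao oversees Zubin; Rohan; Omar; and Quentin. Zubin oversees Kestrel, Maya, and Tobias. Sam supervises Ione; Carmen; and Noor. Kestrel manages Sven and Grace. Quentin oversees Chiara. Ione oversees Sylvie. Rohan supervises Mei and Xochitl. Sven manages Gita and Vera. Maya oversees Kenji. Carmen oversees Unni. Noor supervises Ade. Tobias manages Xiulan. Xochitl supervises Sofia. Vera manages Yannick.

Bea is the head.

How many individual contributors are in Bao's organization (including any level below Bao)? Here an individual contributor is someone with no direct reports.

9

The people in Bao's organization with no one reporting to them are Omar, Sofia, Mei, Chiara, Xiulan, Kenji, Grace, Yannick, Gita. That is 9.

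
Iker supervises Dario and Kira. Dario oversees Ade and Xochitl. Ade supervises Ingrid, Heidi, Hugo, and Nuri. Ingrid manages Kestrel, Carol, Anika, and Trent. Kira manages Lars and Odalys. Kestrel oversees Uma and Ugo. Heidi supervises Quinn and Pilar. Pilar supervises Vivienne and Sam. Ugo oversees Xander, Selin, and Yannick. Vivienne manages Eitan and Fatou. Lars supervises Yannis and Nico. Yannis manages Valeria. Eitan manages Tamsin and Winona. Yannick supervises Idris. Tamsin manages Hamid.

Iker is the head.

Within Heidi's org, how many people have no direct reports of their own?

5

The people in Heidi's organization with no one reporting to them are Quinn, Sam, Fatou, Winona, Hamid. That is 5.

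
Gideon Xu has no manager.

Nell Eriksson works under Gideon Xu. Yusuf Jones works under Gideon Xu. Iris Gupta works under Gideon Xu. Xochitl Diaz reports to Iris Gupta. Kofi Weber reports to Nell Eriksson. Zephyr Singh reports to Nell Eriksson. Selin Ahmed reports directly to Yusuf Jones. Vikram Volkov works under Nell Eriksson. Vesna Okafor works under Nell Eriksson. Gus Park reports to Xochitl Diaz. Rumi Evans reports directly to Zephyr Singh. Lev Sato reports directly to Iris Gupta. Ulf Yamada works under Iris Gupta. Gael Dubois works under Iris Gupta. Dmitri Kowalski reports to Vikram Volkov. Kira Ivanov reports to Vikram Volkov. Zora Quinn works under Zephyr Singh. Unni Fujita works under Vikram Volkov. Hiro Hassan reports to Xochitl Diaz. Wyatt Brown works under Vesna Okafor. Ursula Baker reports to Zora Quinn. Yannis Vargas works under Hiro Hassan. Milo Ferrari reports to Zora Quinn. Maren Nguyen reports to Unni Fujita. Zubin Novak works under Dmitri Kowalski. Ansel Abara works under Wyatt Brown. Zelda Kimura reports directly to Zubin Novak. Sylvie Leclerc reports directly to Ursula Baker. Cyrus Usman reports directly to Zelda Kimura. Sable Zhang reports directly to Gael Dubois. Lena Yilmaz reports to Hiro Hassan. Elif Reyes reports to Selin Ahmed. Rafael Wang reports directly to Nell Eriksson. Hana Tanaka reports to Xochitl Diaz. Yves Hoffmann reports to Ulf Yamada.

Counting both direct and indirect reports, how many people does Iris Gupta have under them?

11

Iris Gupta directly manages Xochitl Diaz, Lev Sato, Ulf Yamada, Gael Dubois. Under Xochitl Diaz: Hana Tanaka, Hiro Hassan, Lena Yilmaz, Yannis Vargas, Gus Park (5). Lev Sato has no reports. Under Ulf Yamada: Yves Hoffmann (1). Under Gael Dubois: Sable Zhang (1). So Iris Gupta's organization is 4 direct reports plus everyone under them: 6 + 1 + 2 + 2 = 11.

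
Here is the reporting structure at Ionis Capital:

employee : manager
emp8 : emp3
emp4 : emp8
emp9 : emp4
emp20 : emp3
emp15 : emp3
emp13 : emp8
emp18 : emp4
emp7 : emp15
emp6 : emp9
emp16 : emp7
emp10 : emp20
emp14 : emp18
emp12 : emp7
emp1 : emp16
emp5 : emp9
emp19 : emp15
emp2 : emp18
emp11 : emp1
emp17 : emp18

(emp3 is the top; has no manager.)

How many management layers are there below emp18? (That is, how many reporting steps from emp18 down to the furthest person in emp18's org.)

The longest chain under emp18 runs emp18 → emp17, which is 1 level below emp18.

1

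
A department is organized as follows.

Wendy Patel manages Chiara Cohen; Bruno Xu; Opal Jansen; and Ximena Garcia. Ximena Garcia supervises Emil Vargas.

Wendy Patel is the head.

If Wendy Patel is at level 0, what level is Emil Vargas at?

Chain from Emil Vargas up to Wendy Patel: Emil Vargas → Ximena Garcia → Wendy Patel. That is 2 steps up, so Emil Vargas is 2 levels below Wendy Patel.

2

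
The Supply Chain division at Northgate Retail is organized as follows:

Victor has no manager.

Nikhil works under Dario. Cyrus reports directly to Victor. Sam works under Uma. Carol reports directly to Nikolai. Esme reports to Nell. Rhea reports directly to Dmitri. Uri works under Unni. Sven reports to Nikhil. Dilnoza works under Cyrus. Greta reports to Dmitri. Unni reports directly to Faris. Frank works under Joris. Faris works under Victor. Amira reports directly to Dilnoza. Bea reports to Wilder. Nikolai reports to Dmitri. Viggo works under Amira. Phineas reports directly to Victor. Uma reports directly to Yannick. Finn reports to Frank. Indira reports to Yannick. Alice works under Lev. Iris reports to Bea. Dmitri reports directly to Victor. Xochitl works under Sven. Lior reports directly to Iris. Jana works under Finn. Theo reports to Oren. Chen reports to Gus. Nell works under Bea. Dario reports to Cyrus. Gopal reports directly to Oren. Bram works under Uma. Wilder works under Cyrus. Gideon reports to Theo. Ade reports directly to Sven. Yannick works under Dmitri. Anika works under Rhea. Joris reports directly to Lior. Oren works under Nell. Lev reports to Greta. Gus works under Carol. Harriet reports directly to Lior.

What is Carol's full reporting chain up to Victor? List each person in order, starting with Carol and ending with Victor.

Carol reports to Nikolai. Nikolai reports to Dmitri. Dmitri reports to Victor. Victor is at the top.

Carol -> Nikolai -> Dmitri -> Victor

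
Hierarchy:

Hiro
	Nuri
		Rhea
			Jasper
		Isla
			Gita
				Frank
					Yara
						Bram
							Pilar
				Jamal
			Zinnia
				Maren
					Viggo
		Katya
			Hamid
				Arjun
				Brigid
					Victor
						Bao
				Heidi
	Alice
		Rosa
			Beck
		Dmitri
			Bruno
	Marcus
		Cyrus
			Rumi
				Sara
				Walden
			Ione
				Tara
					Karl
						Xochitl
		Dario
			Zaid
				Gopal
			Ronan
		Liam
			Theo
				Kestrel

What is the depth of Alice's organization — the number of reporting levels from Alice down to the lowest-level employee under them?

2

The longest chain under Alice runs Alice → Dmitri → Bruno, which is 2 levels below Alice.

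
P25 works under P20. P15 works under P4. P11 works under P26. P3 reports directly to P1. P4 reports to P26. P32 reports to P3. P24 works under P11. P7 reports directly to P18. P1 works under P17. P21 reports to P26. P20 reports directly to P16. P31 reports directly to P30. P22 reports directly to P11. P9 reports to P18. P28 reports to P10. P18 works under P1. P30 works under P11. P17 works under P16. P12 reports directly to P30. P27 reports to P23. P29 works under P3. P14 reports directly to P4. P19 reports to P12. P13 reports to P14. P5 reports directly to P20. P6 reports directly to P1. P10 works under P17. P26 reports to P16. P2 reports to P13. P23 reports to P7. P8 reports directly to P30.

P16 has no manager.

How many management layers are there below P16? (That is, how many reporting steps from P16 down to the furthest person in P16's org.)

6

The longest chain under P16 runs P16 → P17 → P1 → P18 → P7 → P23 → P27, which is 6 levels below P16.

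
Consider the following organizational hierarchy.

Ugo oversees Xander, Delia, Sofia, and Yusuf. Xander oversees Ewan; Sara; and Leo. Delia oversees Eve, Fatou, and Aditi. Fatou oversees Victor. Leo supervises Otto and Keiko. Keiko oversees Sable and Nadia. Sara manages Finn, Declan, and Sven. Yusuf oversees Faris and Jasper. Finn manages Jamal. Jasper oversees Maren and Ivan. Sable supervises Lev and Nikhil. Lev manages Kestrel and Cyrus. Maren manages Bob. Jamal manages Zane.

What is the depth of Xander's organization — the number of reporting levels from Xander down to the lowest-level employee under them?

The longest chain under Xander runs Xander → Leo → Keiko → Sable → Lev → Cyrus, which is 5 levels below Xander.

5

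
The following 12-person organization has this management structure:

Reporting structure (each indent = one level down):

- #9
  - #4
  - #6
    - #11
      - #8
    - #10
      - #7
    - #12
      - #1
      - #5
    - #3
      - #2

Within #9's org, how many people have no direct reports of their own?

6

The people in #9's organization with no one reporting to them are #2, #5, #1, #7, #8, #4. That is 6.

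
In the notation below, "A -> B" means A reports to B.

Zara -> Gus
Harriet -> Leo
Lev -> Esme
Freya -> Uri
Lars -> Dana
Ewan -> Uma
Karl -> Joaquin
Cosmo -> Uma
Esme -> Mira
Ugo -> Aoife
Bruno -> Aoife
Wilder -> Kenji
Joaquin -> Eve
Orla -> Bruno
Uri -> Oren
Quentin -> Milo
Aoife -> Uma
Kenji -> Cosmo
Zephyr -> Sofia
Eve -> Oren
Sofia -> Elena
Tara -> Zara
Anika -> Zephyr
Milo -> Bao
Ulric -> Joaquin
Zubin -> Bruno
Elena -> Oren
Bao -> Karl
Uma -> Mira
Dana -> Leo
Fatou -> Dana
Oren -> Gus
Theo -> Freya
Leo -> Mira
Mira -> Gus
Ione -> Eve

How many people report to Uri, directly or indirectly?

Uri directly manages Freya. Under Freya: Theo (1). That's 2 in total.

2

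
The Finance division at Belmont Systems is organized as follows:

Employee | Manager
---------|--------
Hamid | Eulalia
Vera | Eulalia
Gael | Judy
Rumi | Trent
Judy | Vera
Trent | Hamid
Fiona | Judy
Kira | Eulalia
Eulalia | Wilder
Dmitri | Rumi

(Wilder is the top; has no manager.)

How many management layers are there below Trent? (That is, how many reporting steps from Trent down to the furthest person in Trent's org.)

The longest chain under Trent runs Trent → Rumi → Dmitri, which is 2 levels below Trent.

2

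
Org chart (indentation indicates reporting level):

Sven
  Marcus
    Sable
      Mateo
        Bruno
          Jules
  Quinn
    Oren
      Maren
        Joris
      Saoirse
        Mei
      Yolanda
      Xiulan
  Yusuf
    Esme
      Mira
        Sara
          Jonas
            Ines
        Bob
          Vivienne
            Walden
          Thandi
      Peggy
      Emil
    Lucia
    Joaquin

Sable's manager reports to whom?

Sven

Sable reports to Marcus, and Marcus reports to Sven. So Sable's skip-level manager is Sven.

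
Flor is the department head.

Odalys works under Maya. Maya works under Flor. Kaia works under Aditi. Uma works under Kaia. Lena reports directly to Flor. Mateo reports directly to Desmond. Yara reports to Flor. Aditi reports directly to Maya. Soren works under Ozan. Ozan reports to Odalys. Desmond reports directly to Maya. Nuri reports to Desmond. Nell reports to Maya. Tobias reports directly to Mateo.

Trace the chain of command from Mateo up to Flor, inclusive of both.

Mateo reports to Desmond. Desmond reports to Maya. Maya reports to Flor. Flor is at the top.

Mateo -> Desmond -> Maya -> Flor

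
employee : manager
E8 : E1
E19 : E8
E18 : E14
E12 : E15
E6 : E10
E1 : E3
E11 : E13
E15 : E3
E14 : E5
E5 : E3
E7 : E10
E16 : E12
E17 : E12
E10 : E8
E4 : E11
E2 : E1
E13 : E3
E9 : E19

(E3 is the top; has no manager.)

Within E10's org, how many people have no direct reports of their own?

2

The people in E10's organization with no one reporting to them are E6, E7. That is 2.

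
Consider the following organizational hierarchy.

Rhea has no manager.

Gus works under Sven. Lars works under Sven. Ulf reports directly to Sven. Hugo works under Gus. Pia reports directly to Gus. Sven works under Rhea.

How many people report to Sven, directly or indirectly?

Sven directly manages Gus, Lars, Ulf. Under Gus: Pia, Hugo (2). Lars has no reports. Ulf has no reports. So Sven's organization is 3 direct reports plus everyone under them: 3 + 1 + 1 = 5.

5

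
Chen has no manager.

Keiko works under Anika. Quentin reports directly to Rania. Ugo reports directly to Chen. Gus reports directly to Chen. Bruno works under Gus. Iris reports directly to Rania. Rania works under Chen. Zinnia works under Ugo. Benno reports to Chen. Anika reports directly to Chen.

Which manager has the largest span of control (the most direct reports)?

Chen

Direct-report counts: Chen has 5; Ugo has 1; Gus has 1; Rania has 2; Anika has 1. The largest is 5, held by Chen.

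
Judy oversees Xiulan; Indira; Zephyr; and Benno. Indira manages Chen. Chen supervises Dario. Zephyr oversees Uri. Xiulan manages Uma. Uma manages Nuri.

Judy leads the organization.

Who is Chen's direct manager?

Indira

Chen reports directly to Indira.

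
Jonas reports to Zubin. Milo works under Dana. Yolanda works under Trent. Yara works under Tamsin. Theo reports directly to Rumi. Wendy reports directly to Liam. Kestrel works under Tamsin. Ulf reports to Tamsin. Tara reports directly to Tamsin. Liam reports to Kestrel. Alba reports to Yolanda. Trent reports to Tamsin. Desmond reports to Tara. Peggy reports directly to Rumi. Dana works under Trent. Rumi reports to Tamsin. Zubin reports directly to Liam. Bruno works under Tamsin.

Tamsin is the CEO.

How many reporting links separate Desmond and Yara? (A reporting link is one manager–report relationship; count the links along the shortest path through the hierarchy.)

Desmond is 2 levels below Tamsin, and Yara is 1 level below Tamsin (their lowest common manager). The shortest path runs up from Desmond to Tamsin and back down to Yara: 2 + 1 = 3 links.

3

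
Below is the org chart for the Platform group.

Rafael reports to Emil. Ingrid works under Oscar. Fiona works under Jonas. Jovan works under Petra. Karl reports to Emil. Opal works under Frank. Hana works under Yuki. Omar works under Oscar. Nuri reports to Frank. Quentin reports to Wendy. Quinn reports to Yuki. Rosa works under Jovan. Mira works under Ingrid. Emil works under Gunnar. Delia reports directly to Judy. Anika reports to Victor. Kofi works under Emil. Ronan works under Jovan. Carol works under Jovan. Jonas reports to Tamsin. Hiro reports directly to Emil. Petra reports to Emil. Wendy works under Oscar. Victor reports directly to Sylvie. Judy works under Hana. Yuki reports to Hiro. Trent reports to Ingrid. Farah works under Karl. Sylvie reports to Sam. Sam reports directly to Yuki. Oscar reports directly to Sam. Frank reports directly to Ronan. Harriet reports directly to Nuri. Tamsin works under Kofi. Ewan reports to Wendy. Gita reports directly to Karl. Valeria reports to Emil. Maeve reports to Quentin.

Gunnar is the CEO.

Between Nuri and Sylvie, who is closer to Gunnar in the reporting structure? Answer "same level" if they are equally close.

Sylvie

Nuri is 6 levels below Gunnar; Sylvie is 5. Sylvie is higher.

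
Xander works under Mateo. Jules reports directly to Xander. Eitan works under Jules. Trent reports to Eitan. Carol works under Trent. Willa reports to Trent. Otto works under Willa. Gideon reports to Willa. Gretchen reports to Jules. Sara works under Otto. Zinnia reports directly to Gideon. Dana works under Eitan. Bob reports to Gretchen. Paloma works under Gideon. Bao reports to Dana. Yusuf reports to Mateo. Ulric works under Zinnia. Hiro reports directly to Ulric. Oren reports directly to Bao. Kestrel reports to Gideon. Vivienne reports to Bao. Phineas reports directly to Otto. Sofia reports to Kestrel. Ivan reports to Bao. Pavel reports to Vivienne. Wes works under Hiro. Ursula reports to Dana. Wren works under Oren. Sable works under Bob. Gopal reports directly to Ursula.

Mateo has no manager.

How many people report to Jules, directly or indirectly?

Jules directly manages Eitan, Gretchen. Under Eitan: Dana, Ursula, Gopal, Bao, Ivan, Vivienne, Pavel, Oren, Wren, Trent, Willa, Gideon, Kestrel, Sofia, Paloma, Zinnia, Ulric, Hiro, Wes, Otto, Phineas, Sara, Carol (23). Under Gretchen: Bob, Sable (2). So Jules's organization is 2 direct reports plus everyone under them: 24 + 3 = 27.

27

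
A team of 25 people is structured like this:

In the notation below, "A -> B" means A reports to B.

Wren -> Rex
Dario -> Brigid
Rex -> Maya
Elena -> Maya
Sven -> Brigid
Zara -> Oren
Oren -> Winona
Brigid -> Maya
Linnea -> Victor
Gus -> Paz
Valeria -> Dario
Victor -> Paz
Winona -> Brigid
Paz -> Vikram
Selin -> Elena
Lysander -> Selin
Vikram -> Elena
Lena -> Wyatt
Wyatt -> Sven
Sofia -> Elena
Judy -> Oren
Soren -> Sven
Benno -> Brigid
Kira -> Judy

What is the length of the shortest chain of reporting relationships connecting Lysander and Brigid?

Lysander is 3 levels below Maya, and Brigid is 1 level below Maya (their lowest common manager). The shortest path runs up from Lysander to Maya and back down to Brigid: 3 + 1 = 4 links.

4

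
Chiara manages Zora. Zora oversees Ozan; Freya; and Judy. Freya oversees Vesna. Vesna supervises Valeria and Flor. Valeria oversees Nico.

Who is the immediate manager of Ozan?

Zora

Ozan reports directly to Zora.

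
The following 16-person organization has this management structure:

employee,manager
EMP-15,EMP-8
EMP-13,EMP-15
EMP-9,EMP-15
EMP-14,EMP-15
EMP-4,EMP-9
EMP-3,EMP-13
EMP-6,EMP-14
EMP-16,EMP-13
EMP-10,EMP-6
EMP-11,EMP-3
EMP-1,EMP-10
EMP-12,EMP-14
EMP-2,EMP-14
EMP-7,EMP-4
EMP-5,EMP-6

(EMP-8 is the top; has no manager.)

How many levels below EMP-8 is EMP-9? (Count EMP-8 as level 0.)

Chain from EMP-9 up to EMP-8: EMP-9 → EMP-15 → EMP-8. That is 2 steps up, so EMP-9 is 2 levels below EMP-8.

2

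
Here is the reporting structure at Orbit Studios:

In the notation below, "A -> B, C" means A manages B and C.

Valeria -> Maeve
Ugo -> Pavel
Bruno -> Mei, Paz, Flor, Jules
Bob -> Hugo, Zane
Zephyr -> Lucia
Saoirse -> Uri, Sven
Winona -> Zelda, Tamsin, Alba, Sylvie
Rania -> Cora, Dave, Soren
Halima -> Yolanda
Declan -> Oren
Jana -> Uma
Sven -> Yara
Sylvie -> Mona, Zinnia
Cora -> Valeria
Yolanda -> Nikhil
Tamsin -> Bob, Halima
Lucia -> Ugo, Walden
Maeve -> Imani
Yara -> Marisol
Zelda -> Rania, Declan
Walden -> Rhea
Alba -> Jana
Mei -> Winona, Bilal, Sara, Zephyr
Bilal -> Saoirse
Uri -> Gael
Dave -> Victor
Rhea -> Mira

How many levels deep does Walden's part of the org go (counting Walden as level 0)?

2

The longest chain under Walden runs Walden → Rhea → Mira, which is 2 levels below Walden.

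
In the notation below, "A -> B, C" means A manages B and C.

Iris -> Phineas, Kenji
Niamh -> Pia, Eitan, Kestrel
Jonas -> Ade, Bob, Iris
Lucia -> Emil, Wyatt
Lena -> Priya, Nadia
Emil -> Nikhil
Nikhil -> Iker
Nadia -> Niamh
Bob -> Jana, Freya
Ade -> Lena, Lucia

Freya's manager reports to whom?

Freya reports to Bob, and Bob reports to Jonas. So Freya's skip-level manager is Jonas.

Jonas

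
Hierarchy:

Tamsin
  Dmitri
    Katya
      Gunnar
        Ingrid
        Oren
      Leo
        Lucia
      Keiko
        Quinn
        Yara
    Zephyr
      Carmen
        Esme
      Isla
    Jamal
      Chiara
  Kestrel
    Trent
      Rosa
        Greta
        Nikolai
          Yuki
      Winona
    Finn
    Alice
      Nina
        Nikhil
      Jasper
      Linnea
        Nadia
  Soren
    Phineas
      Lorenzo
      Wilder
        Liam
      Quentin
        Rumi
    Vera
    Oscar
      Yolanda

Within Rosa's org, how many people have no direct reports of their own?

2

The people in Rosa's organization with no one reporting to them are Yuki, Greta. That is 2.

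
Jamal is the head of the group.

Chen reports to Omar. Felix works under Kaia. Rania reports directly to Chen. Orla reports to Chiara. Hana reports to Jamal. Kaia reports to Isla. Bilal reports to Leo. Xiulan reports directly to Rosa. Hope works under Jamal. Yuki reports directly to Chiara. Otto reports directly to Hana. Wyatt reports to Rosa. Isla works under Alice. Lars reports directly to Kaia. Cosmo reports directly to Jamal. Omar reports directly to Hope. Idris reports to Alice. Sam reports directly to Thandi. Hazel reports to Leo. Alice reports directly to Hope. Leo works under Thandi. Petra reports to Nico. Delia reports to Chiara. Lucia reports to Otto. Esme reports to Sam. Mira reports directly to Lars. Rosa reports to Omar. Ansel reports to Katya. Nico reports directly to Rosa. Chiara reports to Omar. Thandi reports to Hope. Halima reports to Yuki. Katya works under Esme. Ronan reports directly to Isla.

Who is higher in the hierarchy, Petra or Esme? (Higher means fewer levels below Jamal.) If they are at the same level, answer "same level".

Esme

Petra is 5 levels below Jamal; Esme is 4. Esme is higher.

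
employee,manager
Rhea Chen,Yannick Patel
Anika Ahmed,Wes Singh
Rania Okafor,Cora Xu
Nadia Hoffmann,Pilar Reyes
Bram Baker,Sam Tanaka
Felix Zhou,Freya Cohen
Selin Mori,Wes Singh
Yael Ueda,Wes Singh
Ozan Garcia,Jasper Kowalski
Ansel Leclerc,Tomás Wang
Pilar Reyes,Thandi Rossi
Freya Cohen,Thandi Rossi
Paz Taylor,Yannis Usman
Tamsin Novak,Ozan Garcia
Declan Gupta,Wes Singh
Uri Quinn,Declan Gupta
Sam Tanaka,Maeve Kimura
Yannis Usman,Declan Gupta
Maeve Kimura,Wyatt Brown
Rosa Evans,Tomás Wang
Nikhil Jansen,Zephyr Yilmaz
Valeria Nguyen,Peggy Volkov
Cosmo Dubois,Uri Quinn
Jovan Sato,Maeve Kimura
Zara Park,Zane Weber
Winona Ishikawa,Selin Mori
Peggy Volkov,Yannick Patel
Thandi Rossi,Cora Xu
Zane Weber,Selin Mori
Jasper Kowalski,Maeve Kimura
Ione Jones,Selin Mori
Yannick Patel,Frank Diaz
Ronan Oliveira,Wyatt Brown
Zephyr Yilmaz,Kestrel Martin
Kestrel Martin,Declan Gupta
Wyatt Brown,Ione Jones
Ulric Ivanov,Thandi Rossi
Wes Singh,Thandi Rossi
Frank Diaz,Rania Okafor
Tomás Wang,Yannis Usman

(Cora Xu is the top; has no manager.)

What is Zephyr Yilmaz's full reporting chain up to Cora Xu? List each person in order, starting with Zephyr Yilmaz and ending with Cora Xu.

Zephyr Yilmaz reports to Kestrel Martin. Kestrel Martin reports to Declan Gupta. Declan Gupta reports to Wes Singh. Wes Singh reports to Thandi Rossi. Thandi Rossi reports to Cora Xu. Cora Xu is at the top.

Zephyr Yilmaz -> Kestrel Martin -> Declan Gupta -> Wes Singh -> Thandi Rossi -> Cora Xu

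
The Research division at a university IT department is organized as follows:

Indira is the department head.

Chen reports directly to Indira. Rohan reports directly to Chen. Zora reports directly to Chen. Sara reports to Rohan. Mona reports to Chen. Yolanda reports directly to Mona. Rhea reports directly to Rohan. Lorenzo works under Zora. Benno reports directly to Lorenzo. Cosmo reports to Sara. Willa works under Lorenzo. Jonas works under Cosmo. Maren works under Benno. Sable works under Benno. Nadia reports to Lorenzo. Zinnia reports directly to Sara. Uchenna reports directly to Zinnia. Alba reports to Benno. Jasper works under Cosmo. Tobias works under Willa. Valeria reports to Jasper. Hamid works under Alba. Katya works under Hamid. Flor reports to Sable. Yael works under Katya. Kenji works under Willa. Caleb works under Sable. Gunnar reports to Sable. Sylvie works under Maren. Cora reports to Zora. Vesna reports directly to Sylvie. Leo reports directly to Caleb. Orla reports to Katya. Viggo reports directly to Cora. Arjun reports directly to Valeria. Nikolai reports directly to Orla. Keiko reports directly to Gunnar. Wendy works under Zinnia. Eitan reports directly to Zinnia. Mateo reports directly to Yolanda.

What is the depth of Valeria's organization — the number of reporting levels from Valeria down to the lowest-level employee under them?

The longest chain under Valeria runs Valeria → Arjun, which is 1 level below Valeria.

1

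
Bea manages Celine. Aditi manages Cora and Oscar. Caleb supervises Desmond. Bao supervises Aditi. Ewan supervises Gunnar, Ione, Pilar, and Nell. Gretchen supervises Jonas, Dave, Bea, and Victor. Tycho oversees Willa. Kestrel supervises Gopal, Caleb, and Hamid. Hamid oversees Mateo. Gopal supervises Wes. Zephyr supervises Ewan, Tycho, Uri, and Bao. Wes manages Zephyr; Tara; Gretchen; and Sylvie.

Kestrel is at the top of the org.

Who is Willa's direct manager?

Willa reports directly to Tycho.

Tycho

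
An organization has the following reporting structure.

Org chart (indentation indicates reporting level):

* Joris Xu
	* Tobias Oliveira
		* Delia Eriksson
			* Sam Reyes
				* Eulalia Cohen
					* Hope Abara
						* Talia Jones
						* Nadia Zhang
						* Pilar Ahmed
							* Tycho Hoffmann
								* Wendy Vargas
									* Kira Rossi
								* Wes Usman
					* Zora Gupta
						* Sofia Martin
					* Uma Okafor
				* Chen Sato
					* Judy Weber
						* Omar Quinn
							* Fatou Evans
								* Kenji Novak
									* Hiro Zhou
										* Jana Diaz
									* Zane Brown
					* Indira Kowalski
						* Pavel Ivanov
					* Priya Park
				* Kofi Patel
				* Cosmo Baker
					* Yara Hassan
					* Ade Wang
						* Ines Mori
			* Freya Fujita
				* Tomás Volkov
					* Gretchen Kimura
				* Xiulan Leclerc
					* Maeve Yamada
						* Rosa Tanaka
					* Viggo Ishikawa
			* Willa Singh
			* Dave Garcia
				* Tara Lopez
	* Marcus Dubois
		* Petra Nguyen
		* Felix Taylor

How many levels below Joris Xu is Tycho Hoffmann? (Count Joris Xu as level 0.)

Chain from Tycho Hoffmann up to Joris Xu: Tycho Hoffmann → Pilar Ahmed → Hope Abara → Eulalia Cohen → Sam Reyes → Delia Eriksson → Tobias Oliveira → Joris Xu. That is 7 steps up, so Tycho Hoffmann is 7 levels below Joris Xu.

7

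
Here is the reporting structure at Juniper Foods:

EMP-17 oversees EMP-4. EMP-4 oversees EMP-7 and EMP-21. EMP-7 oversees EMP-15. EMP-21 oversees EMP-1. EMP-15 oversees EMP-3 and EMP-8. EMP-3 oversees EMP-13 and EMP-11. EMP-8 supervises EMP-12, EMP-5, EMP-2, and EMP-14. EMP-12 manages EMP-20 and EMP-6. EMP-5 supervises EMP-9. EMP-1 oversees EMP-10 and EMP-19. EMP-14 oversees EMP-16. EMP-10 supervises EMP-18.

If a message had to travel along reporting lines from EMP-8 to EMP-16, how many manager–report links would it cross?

EMP-16 is in EMP-8's organization: the chain from EMP-16 up to EMP-8 is EMP-16 → EMP-14 → EMP-8, which is 2 links.

2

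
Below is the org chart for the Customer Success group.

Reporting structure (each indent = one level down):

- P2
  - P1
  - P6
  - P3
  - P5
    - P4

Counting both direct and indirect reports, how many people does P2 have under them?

P2 directly manages P1, P6, P3, P5. P1 has no reports. P6 has no reports. P3 has no reports. Under P5: P4 (1). So P2's organization is 4 direct reports plus everyone under them: 1 + 1 + 1 + 2 = 5.

5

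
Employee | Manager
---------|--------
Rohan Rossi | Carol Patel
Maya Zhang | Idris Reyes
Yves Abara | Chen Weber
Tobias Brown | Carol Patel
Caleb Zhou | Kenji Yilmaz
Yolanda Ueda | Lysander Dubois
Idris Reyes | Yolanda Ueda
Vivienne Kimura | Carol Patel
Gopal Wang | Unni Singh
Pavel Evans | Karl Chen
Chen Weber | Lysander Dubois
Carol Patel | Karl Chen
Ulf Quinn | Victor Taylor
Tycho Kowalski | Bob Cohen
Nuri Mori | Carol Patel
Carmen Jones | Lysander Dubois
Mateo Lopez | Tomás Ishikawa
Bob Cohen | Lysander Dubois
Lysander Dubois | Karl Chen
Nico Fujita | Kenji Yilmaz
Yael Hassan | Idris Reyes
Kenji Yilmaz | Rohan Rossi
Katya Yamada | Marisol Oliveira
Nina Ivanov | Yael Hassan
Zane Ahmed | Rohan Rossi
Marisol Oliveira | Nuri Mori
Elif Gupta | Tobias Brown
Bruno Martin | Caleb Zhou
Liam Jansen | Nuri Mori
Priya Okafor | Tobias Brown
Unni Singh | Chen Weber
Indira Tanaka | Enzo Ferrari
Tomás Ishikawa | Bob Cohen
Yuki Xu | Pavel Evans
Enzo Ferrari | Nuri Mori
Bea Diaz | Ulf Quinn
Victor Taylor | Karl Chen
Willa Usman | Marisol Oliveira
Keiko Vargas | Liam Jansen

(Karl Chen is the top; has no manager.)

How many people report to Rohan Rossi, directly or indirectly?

5

Rohan Rossi directly manages Kenji Yilmaz, Zane Ahmed. Under Kenji Yilmaz: Caleb Zhou, Bruno Martin, Nico Fujita (3). Zane Ahmed has no reports. So Rohan Rossi's organization is 2 direct reports plus everyone under them: 4 + 1 = 5.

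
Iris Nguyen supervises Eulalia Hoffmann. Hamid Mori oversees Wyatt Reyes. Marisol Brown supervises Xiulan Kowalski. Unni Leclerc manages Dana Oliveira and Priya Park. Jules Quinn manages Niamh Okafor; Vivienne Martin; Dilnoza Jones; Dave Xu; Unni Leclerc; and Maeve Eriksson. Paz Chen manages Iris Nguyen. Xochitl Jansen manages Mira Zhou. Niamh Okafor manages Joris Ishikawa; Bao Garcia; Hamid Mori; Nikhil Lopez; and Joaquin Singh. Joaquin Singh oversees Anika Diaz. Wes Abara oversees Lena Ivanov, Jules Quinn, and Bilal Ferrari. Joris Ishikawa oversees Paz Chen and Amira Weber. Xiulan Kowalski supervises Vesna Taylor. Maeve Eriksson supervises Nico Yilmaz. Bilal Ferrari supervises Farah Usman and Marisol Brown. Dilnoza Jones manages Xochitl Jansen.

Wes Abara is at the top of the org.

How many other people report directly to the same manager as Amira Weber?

1

Amira Weber reports to Joris Ishikawa. Joris Ishikawa's other direct reports are Paz Chen — 1 peer.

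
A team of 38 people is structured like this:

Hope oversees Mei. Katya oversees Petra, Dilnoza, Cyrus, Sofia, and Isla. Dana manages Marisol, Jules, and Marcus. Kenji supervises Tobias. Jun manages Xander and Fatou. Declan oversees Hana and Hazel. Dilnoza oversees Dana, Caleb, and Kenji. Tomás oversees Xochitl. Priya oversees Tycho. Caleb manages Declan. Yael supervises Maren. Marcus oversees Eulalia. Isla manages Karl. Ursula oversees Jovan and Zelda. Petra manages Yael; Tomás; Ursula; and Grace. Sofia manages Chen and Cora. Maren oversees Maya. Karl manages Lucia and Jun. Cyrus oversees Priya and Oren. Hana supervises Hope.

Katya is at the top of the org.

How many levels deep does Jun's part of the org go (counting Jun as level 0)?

The longest chain under Jun runs Jun → Fatou, which is 1 level below Jun.

1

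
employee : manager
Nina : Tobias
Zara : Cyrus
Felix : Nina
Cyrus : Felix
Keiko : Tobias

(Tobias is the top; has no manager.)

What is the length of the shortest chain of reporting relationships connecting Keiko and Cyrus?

Keiko is 1 level below Tobias, and Cyrus is 3 levels below Tobias (their lowest common manager). The shortest path runs up from Keiko to Tobias and back down to Cyrus: 1 + 3 = 4 links.

4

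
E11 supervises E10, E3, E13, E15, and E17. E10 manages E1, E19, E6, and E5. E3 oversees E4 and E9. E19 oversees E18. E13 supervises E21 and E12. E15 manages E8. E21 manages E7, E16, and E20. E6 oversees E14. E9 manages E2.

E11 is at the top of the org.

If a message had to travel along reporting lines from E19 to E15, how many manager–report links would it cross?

E19 is 2 levels below E11, and E15 is 1 level below E11 (their lowest common manager). The shortest path runs up from E19 to E11 and back down to E15: 2 + 1 = 3 links.

3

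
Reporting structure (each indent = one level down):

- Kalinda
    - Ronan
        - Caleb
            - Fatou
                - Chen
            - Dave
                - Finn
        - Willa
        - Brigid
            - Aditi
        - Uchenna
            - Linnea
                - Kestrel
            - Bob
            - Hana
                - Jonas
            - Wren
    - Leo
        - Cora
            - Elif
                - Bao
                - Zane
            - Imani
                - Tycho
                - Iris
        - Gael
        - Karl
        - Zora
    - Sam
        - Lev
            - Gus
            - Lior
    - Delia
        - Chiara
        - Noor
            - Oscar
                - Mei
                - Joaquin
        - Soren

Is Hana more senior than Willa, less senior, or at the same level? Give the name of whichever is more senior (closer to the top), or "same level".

Willa

Hana is 3 levels below Kalinda; Willa is 2. Willa is higher.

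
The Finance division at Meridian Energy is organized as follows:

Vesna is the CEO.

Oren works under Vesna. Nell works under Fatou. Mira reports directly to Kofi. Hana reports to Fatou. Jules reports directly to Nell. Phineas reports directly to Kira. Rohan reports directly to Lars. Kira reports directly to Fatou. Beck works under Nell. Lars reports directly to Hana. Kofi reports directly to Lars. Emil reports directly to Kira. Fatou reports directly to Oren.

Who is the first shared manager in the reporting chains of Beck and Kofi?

Fatou

Beck's chain of managers is Nell, Fatou, Oren, Vesna. Kofi's chain of managers is Lars, Hana, Fatou, Oren, Vesna. The first manager that appears in both chains is Fatou.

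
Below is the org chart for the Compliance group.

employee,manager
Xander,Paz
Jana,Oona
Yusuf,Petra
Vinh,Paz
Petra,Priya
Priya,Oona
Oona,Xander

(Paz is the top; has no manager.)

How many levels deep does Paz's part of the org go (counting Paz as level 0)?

The longest chain under Paz runs Paz → Xander → Oona → Priya → Petra → Yusuf, which is 5 levels below Paz.

5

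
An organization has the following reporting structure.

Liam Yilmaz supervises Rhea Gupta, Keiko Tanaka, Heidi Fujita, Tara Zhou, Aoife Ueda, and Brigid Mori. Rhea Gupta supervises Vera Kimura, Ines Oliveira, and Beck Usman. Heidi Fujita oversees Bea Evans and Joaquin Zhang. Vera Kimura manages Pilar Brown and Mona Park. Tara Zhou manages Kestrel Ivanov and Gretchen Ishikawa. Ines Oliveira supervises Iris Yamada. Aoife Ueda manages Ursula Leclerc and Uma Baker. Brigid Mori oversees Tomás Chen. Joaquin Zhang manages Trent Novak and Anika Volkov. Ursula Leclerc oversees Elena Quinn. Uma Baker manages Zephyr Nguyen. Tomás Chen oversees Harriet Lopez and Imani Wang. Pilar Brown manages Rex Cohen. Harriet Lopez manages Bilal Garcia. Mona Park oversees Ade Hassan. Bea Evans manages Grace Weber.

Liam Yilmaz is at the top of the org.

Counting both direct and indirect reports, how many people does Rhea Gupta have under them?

8

Rhea Gupta directly manages Vera Kimura, Ines Oliveira, Beck Usman. Under Vera Kimura: Mona Park, Ade Hassan, Pilar Brown, Rex Cohen (4). Under Ines Oliveira: Iris Yamada (1). Beck Usman has no reports. So Rhea Gupta's organization is 3 direct reports plus everyone under them: 5 + 2 + 1 = 8.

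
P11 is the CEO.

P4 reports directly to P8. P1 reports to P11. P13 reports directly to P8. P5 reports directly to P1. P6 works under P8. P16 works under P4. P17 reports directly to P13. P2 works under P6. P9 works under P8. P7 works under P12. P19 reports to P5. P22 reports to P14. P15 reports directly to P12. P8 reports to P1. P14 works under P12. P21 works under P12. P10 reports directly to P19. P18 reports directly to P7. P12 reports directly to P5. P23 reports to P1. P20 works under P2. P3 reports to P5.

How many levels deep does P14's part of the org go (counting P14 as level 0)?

The longest chain under P14 runs P14 → P22, which is 1 level below P14.

1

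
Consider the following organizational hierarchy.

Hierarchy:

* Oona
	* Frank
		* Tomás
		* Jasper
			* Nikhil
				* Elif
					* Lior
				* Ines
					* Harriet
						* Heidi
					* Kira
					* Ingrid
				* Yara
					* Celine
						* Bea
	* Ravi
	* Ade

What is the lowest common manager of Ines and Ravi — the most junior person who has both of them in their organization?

Ines's chain of managers is Nikhil, Jasper, Frank, Oona. Ravi's chain of managers is Oona. The first manager that appears in both chains is Oona.

Oona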